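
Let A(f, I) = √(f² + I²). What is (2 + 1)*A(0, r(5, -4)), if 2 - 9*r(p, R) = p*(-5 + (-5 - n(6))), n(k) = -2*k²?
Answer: 308/3 ≈ 102.67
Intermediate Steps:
r(p, R) = 2/9 - 62*p/9 (r(p, R) = 2/9 - p*(-5 + (-5 - (-2)*6²))/9 = 2/9 - p*(-5 + (-5 - (-2)*36))/9 = 2/9 - p*(-5 + (-5 - 1*(-72)))/9 = 2/9 - p*(-5 + (-5 + 72))/9 = 2/9 - p*(-5 + 67)/9 = 2/9 - p*62/9 = 2/9 - 62*p/9)
A(f, I) = √(I² + f²)
(2 + 1)*A(0, r(5, -4)) = (2 + 1)*√((2/9 - 62/9*5)² + 0²) = 3*√((2/9 - 310/9)² + 0) = 3*√((-308/9)² + 0) = 3*√(94864/81 + 0) = 3*√(94864/81) = 3*(308/9) = 308/3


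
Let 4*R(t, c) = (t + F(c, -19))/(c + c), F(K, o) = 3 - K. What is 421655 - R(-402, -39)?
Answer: 5481500/13 ≈ 4.2165e+5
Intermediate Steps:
R(t, c) = (3 + t - c)/(8*c) (R(t, c) = ((t + (3 - c))/(c + c))/4 = ((3 + t - c)/((2*c)))/4 = ((3 + t - c)*(1/(2*c)))/4 = ((3 + t - c)/(2*c))/4 = (3 + t - c)/(8*c))
421655 - R(-402, -39) = 421655 - (3 - 402 - 1*(-39))/(8*(-39)) = 421655 - (-1)*(3 - 402 + 39)/(8*39) = 421655 - (-1)*(-360)/(8*39) = 421655 - 1*15/13 = 421655 - 15/13 = 5481500/13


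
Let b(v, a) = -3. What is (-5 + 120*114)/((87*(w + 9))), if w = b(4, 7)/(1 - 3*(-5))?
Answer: 218800/12267 ≈ 17.836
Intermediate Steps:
w = -3/16 (w = -3/(1 - 3*(-5)) = -3/(1 + 15) = -3/16 ≈ -0.18750)
(-5 + 120*114)/((87*(w + 9))) = (-5 + 120*114)/((87*(-3/16 + 9))) = (-5 + 13680)/((87*(141/16))) = 13675/(12267/16) = 13675*(16/12267) = 218800/12267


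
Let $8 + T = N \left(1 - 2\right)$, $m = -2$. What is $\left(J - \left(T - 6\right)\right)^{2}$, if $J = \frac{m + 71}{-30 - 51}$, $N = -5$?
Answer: $\frac{48400}{729} \approx 66.392$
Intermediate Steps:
$T = -3$ ($T = -8 - 5 \left(1 - 2\right) = -8 - -5 = -8 + 5 = -3$)
$J = - \frac{23}{27}$ ($J = \frac{-2 + 71}{-30 - 51} = \frac{69}{-81} = 69 \left(- \frac{1}{81}\right) = - \frac{23}{27} \approx -0.85185$)
$\left(J - \left(T - 6\right)\right)^{2} = \left(- \frac{23}{27} - \left(-3 - 6\right)\right)^{2} = \left(- \frac{23}{27} - -9\right)^{2} = \left(- \frac{23}{27} + 9\right)^{2} = \left(\frac{220}{27}\right)^{2} = \frac{48400}{729}$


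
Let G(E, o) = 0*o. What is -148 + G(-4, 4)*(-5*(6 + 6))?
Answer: -148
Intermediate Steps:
G(E, o) = 0
-148 + G(-4, 4)*(-5*(6 + 6)) = -148 + 0*(-5*(6 + 6)) = -148 + 0*(-5*12) = -148 + 0*(-60) = -148 + 0 = -148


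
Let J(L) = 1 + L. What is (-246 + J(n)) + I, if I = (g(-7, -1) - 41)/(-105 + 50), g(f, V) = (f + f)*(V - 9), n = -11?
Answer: -1289/5 ≈ -257.80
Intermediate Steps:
g(f, V) = 2*f*(-9 + V) (g(f, V) = (2*f)*(-9 + V) = 2*f*(-9 + V))
I = -9/5 (I = (2*(-7)*(-9 - 1) - 41)/(-105 + 50) = (2*(-7)*(-10) - 41)/(-55) = (140 - 41)*(-1/55) = 99*(-1/55) = -9/5 ≈ -1.8000)
(-246 + J(n)) + I = (-246 + (1 - 11)) - 9/5 = (-246 - 10) - 9/5 = -256 - 9/5 = -1289/5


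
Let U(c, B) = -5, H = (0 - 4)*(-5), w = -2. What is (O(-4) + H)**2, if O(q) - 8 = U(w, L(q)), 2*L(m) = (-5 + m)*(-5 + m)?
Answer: 529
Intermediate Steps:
H = 20 (H = -4*(-5) = 20)
L(m) = (-5 + m)**2/2 (L(m) = ((-5 + m)*(-5 + m))/2 = (-5 + m)**2/2)
O(q) = 3 (O(q) = 8 - 5 = 3)
(O(-4) + H)**2 = (3 + 20)**2 = 23**2 = 529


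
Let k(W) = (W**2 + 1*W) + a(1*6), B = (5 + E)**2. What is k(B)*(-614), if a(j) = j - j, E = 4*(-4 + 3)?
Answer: -1228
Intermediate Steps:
E = -4 (E = 4*(-1) = -4)
a(j) = 0
B = 1 (B = (5 - 4)**2 = 1**2 = 1)
k(W) = W + W**2 (k(W) = (W**2 + 1*W) + 0 = (W**2 + W) + 0 = (W + W**2) + 0 = W + W**2)
k(B)*(-614) = (1*(1 + 1))*(-614) = (1*2)*(-614) = 2*(-614) = -1228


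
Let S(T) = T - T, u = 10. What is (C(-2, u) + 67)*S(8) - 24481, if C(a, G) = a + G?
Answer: -24481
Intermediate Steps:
C(a, G) = G + a
S(T) = 0
(C(-2, u) + 67)*S(8) - 24481 = ((10 - 2) + 67)*0 - 24481 = (8 + 67)*0 - 24481 = 75*0 - 24481 = 0 - 24481 = -24481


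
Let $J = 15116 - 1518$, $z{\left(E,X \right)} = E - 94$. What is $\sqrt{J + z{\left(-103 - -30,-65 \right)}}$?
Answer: $11 \sqrt{111} \approx 115.89$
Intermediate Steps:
$z{\left(E,X \right)} = -94 + E$ ($z{\left(E,X \right)} = E - 94 = -94 + E$)
$J = 13598$ ($J = 15116 - 1518 = 13598$)
$\sqrt{J + z{\left(-103 - -30,-65 \right)}} = \sqrt{13598 - 167} = \sqrt{13431} = 11 \sqrt{111}$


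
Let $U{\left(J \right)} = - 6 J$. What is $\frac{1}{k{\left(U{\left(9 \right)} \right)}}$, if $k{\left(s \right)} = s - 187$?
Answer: $- \frac{1}{241} \approx -0.0041494$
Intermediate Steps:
$k{\left(s \right)} = -187 + s$
$\frac{1}{k{\left(U{\left(9 \right)} \right)}} = \frac{1}{-187 - 54} = \frac{1}{-241} = - \frac{1}{241}$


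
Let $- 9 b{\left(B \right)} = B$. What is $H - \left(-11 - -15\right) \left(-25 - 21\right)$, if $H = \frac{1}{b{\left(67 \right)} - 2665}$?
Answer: $\frac{4425559}{24052} \approx 184.0$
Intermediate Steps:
$b{\left(B \right)} = - \frac{B}{9}$
$H = - \frac{9}{24052}$ ($H = \frac{1}{\left(- \frac{1}{9}\right) 67 - 2665} = \frac{1}{- \frac{67}{9} - 2665} = \frac{1}{- \frac{24052}{9}} = - \frac{9}{24052} \approx -0.00037419$)
$H - \left(-11 - -15\right) \left(-25 - 21\right) = - \frac{9}{24052} - \left(-11 - -15\right) \left(-25 - 21\right) = - \frac{9}{24052} - \left(-11 + 15\right) \left(-46\right) = - \frac{9}{24052} - 4 \left(-46\right) = - \frac{9}{24052} - -184 = - \frac{9}{24052} + 184 = \frac{4425559}{24052}$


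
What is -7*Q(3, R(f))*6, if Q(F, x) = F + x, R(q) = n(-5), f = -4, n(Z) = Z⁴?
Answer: -26376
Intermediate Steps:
R(q) = 625 (R(q) = (-5)⁴ = 625)
-7*Q(3, R(f))*6 = -7*(3 + 625)*6 = -7*628*6 = -4396*6 = -26376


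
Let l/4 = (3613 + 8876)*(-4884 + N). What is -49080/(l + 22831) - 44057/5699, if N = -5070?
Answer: -21906587419081/2833766160907 ≈ -7.7306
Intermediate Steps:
l = -497262024 (l = 4*((3613 + 8876)*(-4884 - 5070)) = 4*(12489*(-9954)) = 4*(-124315506) = -497262024)
-49080/(l + 22831) - 44057/5699 = -49080/(-497262024 + 22831) - 44057/5699 = -49080/(-497239193) - 44057*1/5699 = -49080*(-1/497239193) - 44057/5699 = 49080/497239193 - 44057/5699 = -21906587419081/2833766160907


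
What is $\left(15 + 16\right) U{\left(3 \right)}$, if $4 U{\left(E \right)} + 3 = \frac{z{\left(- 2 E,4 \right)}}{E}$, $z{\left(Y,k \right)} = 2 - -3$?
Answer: $- \frac{31}{3} \approx -10.333$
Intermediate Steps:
$z{\left(Y,k \right)} = 5$ ($z{\left(Y,k \right)} = 2 + 3 = 5$)
$U{\left(E \right)} = - \frac{3}{4} + \frac{5}{4 E}$ ($U{\left(E \right)} = - \frac{3}{4} + \frac{5 \frac{1}{E}}{4} = - \frac{3}{4} + \frac{5}{4 E}$)
$\left(15 + 16\right) U{\left(3 \right)} = \left(15 + 16\right) \frac{5 - 9}{4 \cdot 3} = 31 \cdot \frac{1}{4} \cdot \frac{1}{3} \left(5 - 9\right) = 31 \cdot \frac{1}{4} \cdot \frac{1}{3} \left(-4\right) = 31 \left(- \frac{1}{3}\right) = - \frac{31}{3}$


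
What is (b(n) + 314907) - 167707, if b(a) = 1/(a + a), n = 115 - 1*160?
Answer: 13247999/90 ≈ 1.4720e+5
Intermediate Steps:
n = -45 (n = 115 - 160 = -45)
b(a) = 1/(2*a)
(b(n) + 314907) - 167707 = ((1/2)/(-45) + 314907) - 167707 = ((1/2)*(-1/45) + 314907) - 167707 = (-1/90 + 314907) - 167707 = 28341629/90 - 167707 = 13247999/90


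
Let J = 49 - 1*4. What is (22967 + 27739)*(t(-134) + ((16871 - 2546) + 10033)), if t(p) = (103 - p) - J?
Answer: 1244832300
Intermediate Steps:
J = 45 (J = 49 - 4 = 45)
t(p) = 58 - p (t(p) = (103 - p) - 1*45 = (103 - p) - 45 = 58 - p)
(22967 + 27739)*(t(-134) + ((16871 - 2546) + 10033)) = (22967 + 27739)*((58 - 1*(-134)) + ((16871 - 2546) + 10033)) = 50706*((58 + 134) + (14325 + 10033)) = 50706*(192 + 24358) = 50706*24550 = 1244832300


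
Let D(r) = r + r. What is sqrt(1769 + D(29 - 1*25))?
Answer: sqrt(1777) ≈ 42.154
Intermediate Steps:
D(r) = 2*r
sqrt(1769 + D(29 - 1*25)) = sqrt(1769 + 2*(29 - 1*25)) = sqrt(1769 + 2*(29 - 25)) = sqrt(1769 + 2*4) = sqrt(1769 + 8) = sqrt(1777)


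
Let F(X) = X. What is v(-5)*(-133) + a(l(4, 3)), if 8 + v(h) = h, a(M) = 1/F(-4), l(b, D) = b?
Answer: 6915/4 ≈ 1728.8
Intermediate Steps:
a(M) = -¼ (a(M) = 1/(-4) = -¼)
v(h) = -8 + h
v(-5)*(-133) + a(l(4, 3)) = (-8 - 5)*(-133) - ¼ = -13*(-133) - ¼ = 1729 - ¼ = 6915/4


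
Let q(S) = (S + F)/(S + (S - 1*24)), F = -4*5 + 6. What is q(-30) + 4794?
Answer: 100685/21 ≈ 4794.5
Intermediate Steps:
F = -14 (F = -20 + 6 = -14)
q(S) = (-14 + S)/(-24 + 2*S) (q(S) = (S - 14)/(S + (S - 1*24)) = (-14 + S)/(S + (S - 24)) = (-14 + S)/(S + (-24 + S)) = (-14 + S)/(-24 + 2*S))
q(-30) + 4794 = (-14 - 30)/(2*(-12 - 30)) + 4794 = (½)*(-44)/(-42) + 4794 = (½)*(-1/42)*(-44) + 4794 = 11/21 + 4794 = 100685/21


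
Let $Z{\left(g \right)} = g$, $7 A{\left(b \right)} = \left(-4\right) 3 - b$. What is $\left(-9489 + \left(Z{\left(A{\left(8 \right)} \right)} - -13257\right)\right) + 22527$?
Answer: $\frac{184045}{7} \approx 26292.0$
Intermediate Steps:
$A{\left(b \right)} = - \frac{12}{7} - \frac{b}{7}$ ($A{\left(b \right)} = \frac{\left(-4\right) 3 - b}{7} = \frac{-12 - b}{7} = - \frac{12}{7} - \frac{b}{7}$)
$\left(-9489 + \left(Z{\left(A{\left(8 \right)} \right)} - -13257\right)\right) + 22527 = \left(-9489 - - \frac{92779}{7}\right) + 22527 = \left(-9489 + \left(\left(- \frac{12}{7} - \frac{8}{7}\right) + 13257\right)\right) + 22527 = \left(-9489 + \left(- \frac{20}{7} + 13257\right)\right) + 22527 = \left(-9489 + \frac{92779}{7}\right) + 22527 = \frac{26356}{7} + 22527 = \frac{184045}{7}$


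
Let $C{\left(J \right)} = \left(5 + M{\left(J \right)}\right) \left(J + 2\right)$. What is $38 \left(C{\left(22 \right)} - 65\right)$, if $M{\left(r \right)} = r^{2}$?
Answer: $443498$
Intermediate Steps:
$C{\left(J \right)} = \left(2 + J\right) \left(5 + J^{2}\right)$ ($C{\left(J \right)} = \left(5 + J^{2}\right) \left(J + 2\right) = \left(5 + J^{2}\right) \left(2 + J\right) = \left(2 + J\right) \left(5 + J^{2}\right)$)
$38 \left(C{\left(22 \right)} - 65\right) = 38 \left(\left(10 + 22^{3} + 2 \cdot 22^{2} + 5 \cdot 22\right) - 65\right) = 38 \left(\left(10 + 10648 + 2 \cdot 484 + 110\right) - 65\right) = 38 \left(\left(10 + 10648 + 968 + 110\right) - 65\right) = 38 \left(11736 - 65\right) = 38 \cdot 11671 = 443498$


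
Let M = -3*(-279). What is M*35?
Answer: 29295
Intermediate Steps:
M = 837
M*35 = 837*35 = 29295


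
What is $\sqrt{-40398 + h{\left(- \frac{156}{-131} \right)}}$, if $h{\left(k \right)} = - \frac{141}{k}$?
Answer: $\frac{7 i \sqrt{558961}}{26} \approx 201.29 i$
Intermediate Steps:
$\sqrt{-40398 + h{\left(- \frac{156}{-131} \right)}} = \sqrt{-40398 - \frac{141}{\left(-156\right) \frac{1}{-131}}} = \sqrt{-40398 - \frac{141}{\left(-156\right) \left(- \frac{1}{131}\right)}} = \sqrt{-40398 - \frac{141}{\frac{156}{131}}} = \sqrt{-40398 - \frac{6157}{52}} = \sqrt{- \frac{2106853}{52}} = \frac{7 i \sqrt{558961}}{26}$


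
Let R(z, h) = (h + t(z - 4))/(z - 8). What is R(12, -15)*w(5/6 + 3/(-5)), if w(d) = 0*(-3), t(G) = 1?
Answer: 0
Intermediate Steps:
R(z, h) = (1 + h)/(-8 + z) (R(z, h) = (h + 1)/(z - 8) = (1 + h)/(-8 + z))
w(d) = 0
R(12, -15)*w(5/6 + 3/(-5)) = ((1 - 15)/(-8 + 12))*0 = (-14/4)*0 = ((¼)*(-14))*0 = -7/2*0 = 0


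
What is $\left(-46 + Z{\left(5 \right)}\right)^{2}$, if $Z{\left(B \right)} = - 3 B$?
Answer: $3721$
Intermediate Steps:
$\left(-46 + Z{\left(5 \right)}\right)^{2} = \left(-46 - 15\right)^{2} = \left(-61\right)^{2} = 3721$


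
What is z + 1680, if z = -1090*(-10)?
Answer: 12580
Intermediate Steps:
z = 10900
z + 1680 = 10900 + 1680 = 12580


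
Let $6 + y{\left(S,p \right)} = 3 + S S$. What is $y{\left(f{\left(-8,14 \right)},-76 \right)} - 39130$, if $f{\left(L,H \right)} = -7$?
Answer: $-39084$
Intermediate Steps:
$y{\left(S,p \right)} = -3 + S^{2}$ ($y{\left(S,p \right)} = -6 + \left(3 + S S\right) = -6 + \left(3 + S^{2}\right) = -3 + S^{2}$)
$y{\left(f{\left(-8,14 \right)},-76 \right)} - 39130 = \left(-3 + \left(-7\right)^{2}\right) - 39130 = \left(-3 + 49\right) - 39130 = 46 - 39130 = -39084$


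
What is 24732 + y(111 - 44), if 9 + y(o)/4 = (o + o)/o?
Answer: 24704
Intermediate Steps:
y(o) = -28 (y(o) = -36 + 4*((o + o)/o) = -36 + 4*((2*o)/o) = -36 + 4*2 = -36 + 8 = -28)
24732 + y(111 - 44) = 24732 - 28 = 24704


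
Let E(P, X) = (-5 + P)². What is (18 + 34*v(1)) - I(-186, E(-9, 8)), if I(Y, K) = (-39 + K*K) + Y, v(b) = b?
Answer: -38139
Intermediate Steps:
I(Y, K) = -39 + Y + K² (I(Y, K) = (-39 + K²) + Y = -39 + Y + K²)
(18 + 34*v(1)) - I(-186, E(-9, 8)) = (18 + 34*1) - (-39 - 186 + ((-5 - 9)²)²) = (18 + 34) - (-39 - 186 + ((-14)²)²) = 52 - (-39 - 186 + 196²) = 52 - (-39 - 186 + 38416) = 52 - 1*38191 = 52 - 38191 = -38139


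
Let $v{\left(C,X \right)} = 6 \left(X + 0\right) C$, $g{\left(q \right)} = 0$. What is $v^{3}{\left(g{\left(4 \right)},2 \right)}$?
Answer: $0$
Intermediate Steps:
$v{\left(C,X \right)} = 6 C X$ ($v{\left(C,X \right)} = 6 X C = 6 C X$)
$v^{3}{\left(g{\left(4 \right)},2 \right)} = \left(6 \cdot 0 \cdot 2\right)^{3} = 0^{3} = 0$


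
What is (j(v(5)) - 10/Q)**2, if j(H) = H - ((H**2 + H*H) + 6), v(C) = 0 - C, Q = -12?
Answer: 130321/36 ≈ 3620.0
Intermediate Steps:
v(C) = -C
j(H) = -6 + H - 2*H**2 (j(H) = H - ((H**2 + H**2) + 6) = H - (2*H**2 + 6) = H - (6 + 2*H**2) = H + (-6 - 2*H**2) = -6 + H - 2*H**2)
(j(v(5)) - 10/Q)**2 = ((-6 - 1*5 - 2*(-1*5)**2) - 10/(-12))**2 = ((-6 - 5 - 2*(-5)**2) - 10*(-1/12))**2 = ((-6 - 5 - 2*25) + 5/6)**2 = ((-6 - 5 - 50) + 5/6)**2 = (-61 + 5/6)**2 = (-361/6)**2 = 130321/36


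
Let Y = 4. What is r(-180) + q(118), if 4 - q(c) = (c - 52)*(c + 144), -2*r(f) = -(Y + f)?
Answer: -17376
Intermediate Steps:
r(f) = 2 + f/2 (r(f) = -(-1)*(4 + f)/2 = -(-4 - f)/2 = 2 + f/2)
q(c) = 4 - (-52 + c)*(144 + c) (q(c) = 4 - (c - 52)*(c + 144) = 4 - (-52 + c)*(144 + c))
r(-180) + q(118) = (2 + (1/2)*(-180)) + (7492 - 1*118**2 - 92*118) = (2 - 90) + (7492 - 1*13924 - 10856) = -88 + (7492 - 13924 - 10856) = -88 - 17288 = -17376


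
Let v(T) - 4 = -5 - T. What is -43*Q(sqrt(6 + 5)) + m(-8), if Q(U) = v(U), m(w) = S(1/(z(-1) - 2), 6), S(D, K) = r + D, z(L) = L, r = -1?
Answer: 125/3 + 43*sqrt(11) ≈ 184.28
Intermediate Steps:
v(T) = -1 - T (v(T) = 4 + (-5 - T) = -1 - T)
S(D, K) = -1 + D
m(w) = -4/3 (m(w) = -1 + 1/(-1 - 2) = -1 + 1/(-3) = -1 - 1/3 = -4/3)
Q(U) = -1 - U
-43*Q(sqrt(6 + 5)) + m(-8) = -43*(-1 - sqrt(6 + 5)) - 4/3 = -43*(-1 - sqrt(11)) - 4/3 = (43 + 43*sqrt(11)) - 4/3 = 125/3 + 43*sqrt(11)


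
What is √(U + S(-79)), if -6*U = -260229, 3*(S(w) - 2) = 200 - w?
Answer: √173866/2 ≈ 208.49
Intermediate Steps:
S(w) = 206/3 - w/3 (S(w) = 2 + (200 - w)/3 = 2 + (200/3 - w/3) = 206/3 - w/3)
U = 86743/2 (U = -⅙*(-260229) = 86743/2 ≈ 43372.)
√(U + S(-79)) = √(86743/2 + (206/3 - ⅓*(-79))) = √(86743/2 + (206/3 + 79/3)) = √(86743/2 + 95) = √(86933/2) = √173866/2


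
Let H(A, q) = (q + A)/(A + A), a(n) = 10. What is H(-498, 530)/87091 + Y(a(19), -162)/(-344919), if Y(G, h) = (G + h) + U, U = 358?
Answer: -496667234/831088424069 ≈ -0.00059761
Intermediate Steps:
H(A, q) = (A + q)/(2*A) (H(A, q) = (A + q)/((2*A)) = (A + q)*(1/(2*A)) = (A + q)/(2*A))
Y(G, h) = 358 + G + h (Y(G, h) = (G + h) + 358 = 358 + G + h)
H(-498, 530)/87091 + Y(a(19), -162)/(-344919) = ((½)*(-498 + 530)/(-498))/87091 + (358 + 10 - 162)/(-344919) = ((½)*(-1/498)*32)*(1/87091) + 206*(-1/344919) = -8/249*1/87091 - 206/344919 = -8/21685659 - 206/344919 = -496667234/831088424069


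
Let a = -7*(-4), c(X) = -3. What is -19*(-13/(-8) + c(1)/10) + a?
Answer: 113/40 ≈ 2.8250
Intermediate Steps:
a = 28
-19*(-13/(-8) + c(1)/10) + a = -19*(-13/(-8) - 3/10) + 28 = -19*(-13*(-1/8) - 3*1/10) + 28 = -19*(13/8 - 3/10) + 28 = -19*53/40 + 28 = -1007/40 + 28 = 113/40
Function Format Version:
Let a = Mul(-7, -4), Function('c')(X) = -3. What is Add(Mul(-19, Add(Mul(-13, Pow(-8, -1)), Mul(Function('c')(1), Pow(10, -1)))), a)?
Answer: Rational(113, 40) ≈ 2.8250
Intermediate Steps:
a = 28
Add(Mul(-19, Add(Mul(-13, Pow(-8, -1)), Mul(Function('c')(1), Pow(10, -1)))), a) = Add(Mul(-19, Add(Mul(-13, Pow(-8, -1)), Mul(-3, Pow(10, -1)))), 28) = Add(Mul(-19, Add(Mul(-13, Rational(-1, 8)), Mul(-3, Rational(1, 10)))), 28) = Add(Mul(-19, Add(Rational(13, 8), Rational(-3, 10))), 28) = Add(Mul(-19, Rational(53, 40)), 28) = Add(Rational(-1007, 40), 28) = Rational(113, 40)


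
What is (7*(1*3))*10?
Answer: 210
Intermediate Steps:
(7*(1*3))*10 = (7*3)*10 = 21*10 = 210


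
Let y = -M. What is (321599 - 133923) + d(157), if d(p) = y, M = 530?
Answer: 187146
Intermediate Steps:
y = -530 (y = -1*530 = -530)
d(p) = -530
(321599 - 133923) + d(157) = (321599 - 133923) - 530 = 187676 - 530 = 187146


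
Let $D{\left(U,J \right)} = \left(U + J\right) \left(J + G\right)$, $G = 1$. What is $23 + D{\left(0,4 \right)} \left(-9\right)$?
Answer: $-157$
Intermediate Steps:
$D{\left(U,J \right)} = \left(1 + J\right) \left(J + U\right)$ ($D{\left(U,J \right)} = \left(U + J\right) \left(J + 1\right) = \left(J + U\right) \left(1 + J\right) = \left(1 + J\right) \left(J + U\right)$)
$23 + D{\left(0,4 \right)} \left(-9\right) = 23 + \left(4 + 0 + 4^{2} + 4 \cdot 0\right) \left(-9\right) = 23 + \left(4 + 0 + 16 + 0\right) \left(-9\right) = 23 + 20 \left(-9\right) = 23 - 180 = -157$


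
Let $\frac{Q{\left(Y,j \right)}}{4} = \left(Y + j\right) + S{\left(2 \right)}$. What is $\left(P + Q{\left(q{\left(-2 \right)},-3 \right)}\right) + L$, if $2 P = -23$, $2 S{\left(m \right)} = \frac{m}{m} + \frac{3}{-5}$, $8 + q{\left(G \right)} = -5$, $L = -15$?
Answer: $- \frac{897}{10} \approx -89.7$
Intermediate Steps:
$q{\left(G \right)} = -13$ ($q{\left(G \right)} = -8 - 5 = -13$)
$S{\left(m \right)} = \frac{1}{5}$ ($S{\left(m \right)} = \frac{\frac{m}{m} + \frac{3}{-5}}{2} = \frac{1 + 3 \left(- \frac{1}{5}\right)}{2} = \frac{1 - \frac{3}{5}}{2} = \frac{1}{2} \cdot \frac{2}{5} = \frac{1}{5}$)
$Q{\left(Y,j \right)} = \frac{4}{5} + 4 Y + 4 j$ ($Q{\left(Y,j \right)} = 4 \left(\left(Y + j\right) + \frac{1}{5}\right) = 4 \left(\frac{1}{5} + Y + j\right) = \frac{4}{5} + 4 Y + 4 j$)
$P = - \frac{23}{2}$ ($P = \frac{1}{2} \left(-23\right) = - \frac{23}{2} \approx -11.5$)
$\left(P + Q{\left(q{\left(-2 \right)},-3 \right)}\right) + L = \left(- \frac{23}{2} + \left(\frac{4}{5} + 4 \left(-13\right) + 4 \left(-3\right)\right)\right) - 15 = \left(- \frac{23}{2} - \frac{316}{5}\right) - 15 = - \frac{747}{10} - 15 = - \frac{897}{10}$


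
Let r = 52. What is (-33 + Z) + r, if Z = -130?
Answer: -111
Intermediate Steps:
(-33 + Z) + r = (-33 - 130) + 52 = -163 + 52 = -111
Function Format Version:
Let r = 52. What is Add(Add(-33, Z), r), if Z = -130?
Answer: -111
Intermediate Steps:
Add(Add(-33, Z), r) = Add(Add(-33, -130), 52) = Add(-163, 52) = -111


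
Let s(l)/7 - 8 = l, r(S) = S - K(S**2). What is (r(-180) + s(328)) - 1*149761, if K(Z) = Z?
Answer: -179989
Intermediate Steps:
r(S) = S - S**2
s(l) = 56 + 7*l
(r(-180) + s(328)) - 1*149761 = (-180*(1 - 1*(-180)) + (56 + 7*328)) - 1*149761 = (-180*(1 + 180) + (56 + 2296)) - 149761 = (-180*181 + 2352) - 149761 = (-32580 + 2352) - 149761 = -30228 - 149761 = -179989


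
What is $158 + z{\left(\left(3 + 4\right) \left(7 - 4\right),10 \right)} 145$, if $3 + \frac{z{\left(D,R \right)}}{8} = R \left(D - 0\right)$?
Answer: $240278$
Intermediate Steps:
$z{\left(D,R \right)} = -24 + 8 D R$ ($z{\left(D,R \right)} = -24 + 8 R \left(D - 0\right) = -24 + 8 R \left(D + 0\right) = -24 + 8 R D = -24 + 8 D R$)
$158 + z{\left(\left(3 + 4\right) \left(7 - 4\right),10 \right)} 145 = 158 + \left(-24 + 8 \left(3 + 4\right) \left(7 - 4\right) 10\right) 145 = 158 + \left(-24 + 8 \cdot 7 \cdot 3 \cdot 10\right) 145 = 158 + \left(-24 + 8 \cdot 21 \cdot 10\right) 145 = 158 + \left(-24 + 1680\right) 145 = 158 + 1656 \cdot 145 = 158 + 240120 = 240278$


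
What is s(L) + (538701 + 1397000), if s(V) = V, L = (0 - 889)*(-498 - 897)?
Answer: 3175856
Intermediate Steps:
L = 1240155 (L = -889*(-1395) = 1240155)
s(L) + (538701 + 1397000) = 1240155 + (538701 + 1397000) = 1240155 + 1935701 = 3175856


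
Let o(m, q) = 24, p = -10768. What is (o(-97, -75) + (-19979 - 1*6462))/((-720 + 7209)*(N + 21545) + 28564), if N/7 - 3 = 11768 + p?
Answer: -26417/185393338 ≈ -0.00014249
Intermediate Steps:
N = 7021 (N = 21 + 7*(11768 - 10768) = 21 + 7*1000 = 21 + 7000 = 7021)
(o(-97, -75) + (-19979 - 1*6462))/((-720 + 7209)*(N + 21545) + 28564) = (24 + (-19979 - 1*6462))/((-720 + 7209)*(7021 + 21545) + 28564) = (24 + (-19979 - 6462))/(6489*28566 + 28564) = (24 - 26441)/(185364774 + 28564) = -26417/185393338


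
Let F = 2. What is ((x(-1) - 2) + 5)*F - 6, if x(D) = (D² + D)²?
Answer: 0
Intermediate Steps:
x(D) = (D + D²)²
((x(-1) - 2) + 5)*F - 6 = (((-1)²*(1 - 1)² - 2) + 5)*2 - 6 = ((1*0² - 2) + 5)*2 - 6 = ((1*0 - 2) + 5)*2 - 6 = ((0 - 2) + 5)*2 - 6 = (-2 + 5)*2 - 6 = 3*2 - 6 = 6 - 6 = 0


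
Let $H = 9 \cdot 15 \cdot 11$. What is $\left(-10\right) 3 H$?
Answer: $-44550$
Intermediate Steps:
$H = 1485$ ($H = 135 \cdot 11 = 1485$)
$\left(-10\right) 3 H = \left(-10\right) 3 \cdot 1485 = \left(-30\right) 1485 = -44550$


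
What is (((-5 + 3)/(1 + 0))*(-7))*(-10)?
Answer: -140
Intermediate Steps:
(((-5 + 3)/(1 + 0))*(-7))*(-10) = (-2/1*(-7))*(-10) = (-2*1*(-7))*(-10) = -2*(-7)*(-10) = 14*(-10) = -140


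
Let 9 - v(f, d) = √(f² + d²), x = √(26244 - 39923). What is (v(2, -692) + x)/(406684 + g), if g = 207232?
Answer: 9/613916 - √119717/306958 + I*√13679/613916 ≈ -0.0011125 + 0.00019051*I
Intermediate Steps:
x = I*√13679 (x = √(-13679) = I*√13679 ≈ 116.96*I)
v(f, d) = 9 - √(d² + f²) (v(f, d) = 9 - √(f² + d²) = 9 - √(d² + f²))
(v(2, -692) + x)/(406684 + g) = ((9 - √((-692)² + 2²)) + I*√13679)/(406684 + 207232) = ((9 - √(478864 + 4)) + I*√13679)/613916 = ((9 - √478868) + I*√13679)*(1/613916) = ((9 - 2*√119717) + I*√13679)*(1/613916) = (9 - 2*√119717 + I*√13679)*(1/613916) = 9/613916 - √119717/306958 + I*√13679/613916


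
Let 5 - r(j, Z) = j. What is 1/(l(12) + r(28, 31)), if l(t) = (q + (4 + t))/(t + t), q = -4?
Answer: -2/45 ≈ -0.044444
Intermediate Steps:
r(j, Z) = 5 - j
l(t) = 1/2 (l(t) = (-4 + (4 + t))/(t + t) = t/((2*t)) = t*(1/(2*t)) = 1/2)
1/(l(12) + r(28, 31)) = 1/(1/2 + (5 - 1*28)) = 1/(1/2 + (5 - 28)) = 1/(1/2 - 23) = 1/(-45/2) = -2/45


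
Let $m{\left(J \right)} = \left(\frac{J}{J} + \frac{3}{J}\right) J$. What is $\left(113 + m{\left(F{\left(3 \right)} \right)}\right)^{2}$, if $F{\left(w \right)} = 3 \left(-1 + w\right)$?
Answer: $14884$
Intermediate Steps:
$F{\left(w \right)} = -3 + 3 w$
$m{\left(J \right)} = J \left(1 + \frac{3}{J}\right)$ ($m{\left(J \right)} = \left(1 + \frac{3}{J}\right) J = J \left(1 + \frac{3}{J}\right)$)
$\left(113 + m{\left(F{\left(3 \right)} \right)}\right)^{2} = \left(113 + \left(3 + \left(-3 + 3 \cdot 3\right)\right)\right)^{2} = \left(113 + \left(3 + \left(-3 + 9\right)\right)\right)^{2} = \left(113 + \left(3 + 6\right)\right)^{2} = \left(113 + 9\right)^{2} = 122^{2} = 14884$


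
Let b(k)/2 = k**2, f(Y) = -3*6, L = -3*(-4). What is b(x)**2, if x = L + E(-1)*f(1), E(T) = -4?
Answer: 199148544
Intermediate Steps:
L = 12
f(Y) = -18
x = 84 (x = 12 - 4*(-18) = 12 + 72 = 84)
b(k) = 2*k**2
b(x)**2 = (2*84**2)**2 = (2*7056)**2 = 14112**2 = 199148544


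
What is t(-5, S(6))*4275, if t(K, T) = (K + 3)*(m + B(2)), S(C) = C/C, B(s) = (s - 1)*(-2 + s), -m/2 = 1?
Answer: 17100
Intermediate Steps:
m = -2 (m = -2*1 = -2)
B(s) = (-1 + s)*(-2 + s)
S(C) = 1
t(K, T) = -6 - 2*K (t(K, T) = (K + 3)*(-2 + (2 + 2² - 3*2)) = (3 + K)*(-2 + (2 + 4 - 6)) = (3 + K)*(-2 + 0) = (3 + K)*(-2) = -6 - 2*K)
t(-5, S(6))*4275 = (-6 - 2*(-5))*4275 = (-6 + 10)*4275 = 4*4275 = 17100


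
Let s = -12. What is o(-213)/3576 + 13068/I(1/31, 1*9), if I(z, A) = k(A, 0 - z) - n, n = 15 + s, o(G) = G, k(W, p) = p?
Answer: -241447705/56024 ≈ -4309.7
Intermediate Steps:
n = 3 (n = 15 - 12 = 3)
I(z, A) = -3 - z (I(z, A) = (0 - z) - 1*3 = -z - 3 = -3 - z)
o(-213)/3576 + 13068/I(1/31, 1*9) = -213/3576 + 13068/(-3 - 1/31) = -213*1/3576 + 13068/(-3 - 1*1/31) = -71/1192 + 13068/(-3 - 1/31) = -71/1192 + 13068/(-94/31) = -71/1192 + 13068*(-31/94) = -71/1192 - 202554/47 = -241447705/56024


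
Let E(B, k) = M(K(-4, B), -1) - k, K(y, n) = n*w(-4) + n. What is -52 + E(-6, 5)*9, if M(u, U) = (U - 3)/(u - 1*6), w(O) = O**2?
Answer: -290/3 ≈ -96.667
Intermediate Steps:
K(y, n) = 17*n (K(y, n) = n*(-4)**2 + n = n*16 + n = 16*n + n = 17*n)
M(u, U) = (-3 + U)/(-6 + u) (M(u, U) = (-3 + U)/(u - 6) = (-3 + U)/(-6 + u))
E(B, k) = -k - 4/(-6 + 17*B) (E(B, k) = (-3 - 1)/(-6 + 17*B) - k = -4/(-6 + 17*B) - k = -k - 4/(-6 + 17*B))
-52 + E(-6, 5)*9 = -52 + ((-4 - 1*5*(-6 + 17*(-6)))/(-6 + 17*(-6)))*9 = -52 + ((-4 - 1*5*(-6 - 102))/(-6 - 102))*9 = -52 + ((-4 - 1*5*(-108))/(-108))*9 = -52 - (-4 + 540)/108*9 = -52 - 1/108*536*9 = -52 - 134/27*9 = -52 - 134/3 = -290/3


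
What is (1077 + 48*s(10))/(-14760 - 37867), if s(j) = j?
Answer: -1557/52627 ≈ -0.029586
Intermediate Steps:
(1077 + 48*s(10))/(-14760 - 37867) = (1077 + 48*10)/(-14760 - 37867) = (1077 + 480)/(-52627) = 1557*(-1/52627) = -1557/52627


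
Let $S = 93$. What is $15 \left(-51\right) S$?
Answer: $-71145$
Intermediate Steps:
$15 \left(-51\right) S = 15 \left(-51\right) 93 = \left(-765\right) 93 = -71145$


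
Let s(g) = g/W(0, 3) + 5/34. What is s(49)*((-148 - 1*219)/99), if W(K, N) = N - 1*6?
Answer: 605917/10098 ≈ 60.004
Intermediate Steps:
W(K, N) = -6 + N (W(K, N) = N - 6 = -6 + N)
s(g) = 5/34 - g/3 (s(g) = g/(-6 + 3) + 5/34 = g/(-3) + 5*(1/34) = g*(-⅓) + 5/34 = -g/3 + 5/34 = 5/34 - g/3)
s(49)*((-148 - 1*219)/99) = (5/34 - ⅓*49)*((-148 - 1*219)/99) = (5/34 - 49/3)*((-148 - 219)*(1/99)) = -(-605917)/(102*99) = -1651/102*(-367/99) = 605917/10098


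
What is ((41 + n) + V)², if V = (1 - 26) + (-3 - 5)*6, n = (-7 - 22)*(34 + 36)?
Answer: 4251844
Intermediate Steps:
n = -2030 (n = -29*70 = -2030)
V = -73 (V = -25 - 8*6 = -25 - 48 = -73)
((41 + n) + V)² = ((41 - 2030) - 73)² = (-1989 - 73)² = (-2062)² = 4251844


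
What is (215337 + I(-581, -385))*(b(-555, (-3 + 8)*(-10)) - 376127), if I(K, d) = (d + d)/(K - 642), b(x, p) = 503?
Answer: -98923555717704/1223 ≈ -8.0886e+10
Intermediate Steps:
I(K, d) = 2*d/(-642 + K) (I(K, d) = (2*d)/(-642 + K) = 2*d/(-642 + K))
(215337 + I(-581, -385))*(b(-555, (-3 + 8)*(-10)) - 376127) = (215337 + 2*(-385)/(-642 - 581))*(503 - 376127) = (215337 + 2*(-385)/(-1223))*(-375624) = (215337 + 2*(-385)*(-1/1223))*(-375624) = (215337 + 770/1223)*(-375624) = (263357921/1223)*(-375624) = -98923555717704/1223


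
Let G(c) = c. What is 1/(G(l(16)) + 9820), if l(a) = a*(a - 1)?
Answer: 1/10060 ≈ 9.9404e-5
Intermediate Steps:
l(a) = a*(-1 + a)
1/(G(l(16)) + 9820) = 1/(16*(-1 + 16) + 9820) = 1/(16*15 + 9820) = 1/(240 + 9820) = 1/10060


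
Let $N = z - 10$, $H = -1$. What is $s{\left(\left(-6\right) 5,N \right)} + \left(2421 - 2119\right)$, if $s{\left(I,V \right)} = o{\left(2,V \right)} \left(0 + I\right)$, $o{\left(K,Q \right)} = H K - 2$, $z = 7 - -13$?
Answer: $422$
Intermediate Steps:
$z = 20$ ($z = 7 + 13 = 20$)
$o{\left(K,Q \right)} = -2 - K$ ($o{\left(K,Q \right)} = - K - 2 = -2 - K$)
$N = 10$ ($N = 20 - 10 = 10$)
$s{\left(I,V \right)} = - 4 I$ ($s{\left(I,V \right)} = \left(-2 - 2\right) \left(0 + I\right) = \left(-2 - 2\right) I = - 4 I$)
$s{\left(\left(-6\right) 5,N \right)} + \left(2421 - 2119\right) = - 4 \left(\left(-6\right) 5\right) + \left(2421 - 2119\right) = \left(-4\right) \left(-30\right) + 302 = 120 + 302 = 422$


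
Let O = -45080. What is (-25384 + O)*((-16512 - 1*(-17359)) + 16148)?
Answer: -1197535680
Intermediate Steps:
(-25384 + O)*((-16512 - 1*(-17359)) + 16148) = (-25384 - 45080)*((-16512 - 1*(-17359)) + 16148) = -70464*((-16512 + 17359) + 16148) = -70464*(847 + 16148) = -70464*16995 = -1197535680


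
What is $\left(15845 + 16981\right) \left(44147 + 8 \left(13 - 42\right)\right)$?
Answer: $1441553790$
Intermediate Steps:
$\left(15845 + 16981\right) \left(44147 + 8 \left(13 - 42\right)\right) = 32826 \left(44147 + 8 \left(-29\right)\right) = 32826 \left(44147 - 232\right) = 32826 \cdot 43915 = 1441553790$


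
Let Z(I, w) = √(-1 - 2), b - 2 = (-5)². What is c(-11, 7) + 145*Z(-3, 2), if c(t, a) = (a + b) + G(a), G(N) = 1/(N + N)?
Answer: 477/14 + 145*I*√3 ≈ 34.071 + 251.15*I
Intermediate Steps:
G(N) = 1/(2*N)
b = 27 (b = 2 + (-5)² = 2 + 25 = 27)
Z(I, w) = I*√3 (Z(I, w) = √(-3) = I*√3)
c(t, a) = 27 + a + 1/(2*a) (c(t, a) = (a + 27) + 1/(2*a) = (27 + a) + 1/(2*a) = 27 + a + 1/(2*a))
c(-11, 7) + 145*Z(-3, 2) = (27 + 7 + (½)/7) + 145*(I*√3) = (27 + 7 + (½)*(⅐)) + 145*I*√3 = (27 + 7 + 1/14) + 145*I*√3 = 477/14 + 145*I*√3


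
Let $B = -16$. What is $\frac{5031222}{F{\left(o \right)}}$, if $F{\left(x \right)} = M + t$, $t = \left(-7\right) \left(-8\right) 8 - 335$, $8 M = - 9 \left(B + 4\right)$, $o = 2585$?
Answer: $\frac{10062444}{253} \approx 39773.0$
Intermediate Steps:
$M = \frac{27}{2}$ ($M = \frac{\left(-9\right) \left(-16 + 4\right)}{8} = \frac{\left(-9\right) \left(-12\right)}{8} = \frac{1}{8} \cdot 108 = \frac{27}{2} \approx 13.5$)
$t = 113$ ($t = 56 \cdot 8 - 335 = 448 - 335 = 113$)
$F{\left(x \right)} = \frac{253}{2}$ ($F{\left(x \right)} = \frac{27}{2} + 113 = \frac{253}{2}$)
$\frac{5031222}{F{\left(o \right)}} = \frac{5031222}{\frac{253}{2}} = 5031222 \cdot \frac{2}{253} = \frac{10062444}{253}$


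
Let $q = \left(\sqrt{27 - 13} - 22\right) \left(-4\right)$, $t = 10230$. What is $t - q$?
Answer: $10142 + 4 \sqrt{14} \approx 10157.0$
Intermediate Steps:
$q = 88 - 4 \sqrt{14}$ ($q = \left(\sqrt{14} - 22\right) \left(-4\right) = \left(-22 + \sqrt{14}\right) \left(-4\right) = 88 - 4 \sqrt{14} \approx 73.033$)
$t - q = 10230 - \left(88 - 4 \sqrt{14}\right) = 10142 + 4 \sqrt{14}$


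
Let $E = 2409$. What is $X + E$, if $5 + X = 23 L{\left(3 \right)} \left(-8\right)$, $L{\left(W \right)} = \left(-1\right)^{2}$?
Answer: $2220$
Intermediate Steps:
$L{\left(W \right)} = 1$
$X = -189$ ($X = -5 + 23 \cdot 1 \left(-8\right) = -5 + 23 \left(-8\right) = -5 - 184 = -189$)
$X + E = -189 + 2409 = 2220$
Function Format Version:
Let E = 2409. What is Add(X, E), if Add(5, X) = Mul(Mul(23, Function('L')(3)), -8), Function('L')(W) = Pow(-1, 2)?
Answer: 2220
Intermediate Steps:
Function('L')(W) = 1
X = -189 (X = Add(-5, Mul(Mul(23, 1), -8)) = Add(-5, Mul(23, -8)) = Add(-5, -184) = -189)
Add(X, E) = Add(-189, 2409) = 2220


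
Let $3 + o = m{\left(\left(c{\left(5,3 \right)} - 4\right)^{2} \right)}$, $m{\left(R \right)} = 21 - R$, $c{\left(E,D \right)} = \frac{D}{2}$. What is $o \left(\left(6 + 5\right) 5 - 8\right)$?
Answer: $\frac{2209}{4} \approx 552.25$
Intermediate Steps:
$c{\left(E,D \right)} = \frac{D}{2}$ ($c{\left(E,D \right)} = D \frac{1}{2} = \frac{D}{2}$)
$o = \frac{47}{4}$ ($o = -3 + \left(21 - \left(\frac{1}{2} \cdot 3 - 4\right)^{2}\right) = -3 + \left(21 - \left(\frac{3}{2} - 4\right)^{2}\right) = -3 + \left(21 - \left(- \frac{5}{2}\right)^{2}\right) = -3 + \left(21 - \frac{25}{4}\right) = -3 + \frac{59}{4} = \frac{47}{4} \approx 11.75$)
$o \left(\left(6 + 5\right) 5 - 8\right) = \frac{47 \left(\left(6 + 5\right) 5 - 8\right)}{4} = \frac{47 \left(11 \cdot 5 - 8\right)}{4} = \frac{47 \left(55 - 8\right)}{4} = \frac{47}{4} \cdot 47 = \frac{2209}{4}$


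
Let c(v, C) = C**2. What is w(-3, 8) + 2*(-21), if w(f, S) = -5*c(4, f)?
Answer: -87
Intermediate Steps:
w(f, S) = -5*f**2
w(-3, 8) + 2*(-21) = -5*(-3)**2 + 2*(-21) = -5*9 - 42 = -45 - 42 = -87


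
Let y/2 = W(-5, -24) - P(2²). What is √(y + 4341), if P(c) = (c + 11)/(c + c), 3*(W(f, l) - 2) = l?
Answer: √17301/2 ≈ 65.767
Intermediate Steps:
W(f, l) = 2 + l/3
P(c) = (11 + c)/(2*c) (P(c) = (11 + c)/((2*c)) = (11 + c)*(1/(2*c)) = (11 + c)/(2*c))
y = -63/4 (y = 2*((2 + (⅓)*(-24)) - (11 + 2²)/(2*(2²))) = 2*((2 - 8) - (11 + 4)/(2*4)) = 2*(-6 - 15/(2*4)) = 2*(-6 - 1*15/8) = 2*(-6 - 15/8) = 2*(-63/8) = -63/4 ≈ -15.750)
√(y + 4341) = √(-63/4 + 4341) = √(17301/4) = √17301/2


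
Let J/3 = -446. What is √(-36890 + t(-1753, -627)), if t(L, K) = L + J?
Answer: I*√39981 ≈ 199.95*I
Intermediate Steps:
J = -1338 (J = 3*(-446) = -1338)
t(L, K) = -1338 + L (t(L, K) = L - 1338 = -1338 + L)
√(-36890 + t(-1753, -627)) = √(-36890 + (-1338 - 1753)) = √(-36890 - 3091) = √(-39981) = I*√39981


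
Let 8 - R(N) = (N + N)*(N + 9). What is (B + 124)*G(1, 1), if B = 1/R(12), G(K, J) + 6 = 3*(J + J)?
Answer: 0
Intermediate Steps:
G(K, J) = -6 + 6*J (G(K, J) = -6 + 3*(J + J) = -6 + 3*(2*J) = -6 + 6*J)
R(N) = 8 - 2*N*(9 + N) (R(N) = 8 - (N + N)*(N + 9) = 8 - 2*N*(9 + N))
B = -1/496 (B = 1/(8 - 18*12 - 2*12²) = 1/(8 - 216 - 2*144) = 1/(8 - 216 - 288) = 1/(-496) = -1/496 ≈ -0.0020161)
(B + 124)*G(1, 1) = (-1/496 + 124)*(-6 + 6*1) = 61503*(-6 + 6)/496 = (61503/496)*0 = 0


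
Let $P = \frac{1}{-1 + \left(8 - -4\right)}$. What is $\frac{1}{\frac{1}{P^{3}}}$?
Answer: $\frac{1}{1331} \approx 0.00075131$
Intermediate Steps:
$P = \frac{1}{11}$ ($P = \frac{1}{-1 + \left(8 + 4\right)} = \frac{1}{-1 + 12} = \frac{1}{11} \approx 0.090909$)
$\frac{1}{\frac{1}{P^{3}}} = \frac{1}{\frac{1}{\left(\frac{1}{11}\right)^{3}}} = \frac{1}{\frac{1}{\frac{1}{1331}}} = \frac{1}{1331}$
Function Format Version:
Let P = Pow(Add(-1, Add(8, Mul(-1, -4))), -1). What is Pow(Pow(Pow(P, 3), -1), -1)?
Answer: Rational(1, 1331) ≈ 0.00075131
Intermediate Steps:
P = Rational(1, 11) (P = Pow(Add(-1, Add(8, 4)), -1) = Pow(Add(-1, 12), -1) = Pow(11, -1) = Rational(1, 11) ≈ 0.090909)
Pow(Pow(Pow(P, 3), -1), -1) = Pow(Pow(Pow(Rational(1, 11), 3), -1), -1) = Pow(Pow(Rational(1, 1331), -1), -1) = Pow(1331, -1) = Rational(1, 1331)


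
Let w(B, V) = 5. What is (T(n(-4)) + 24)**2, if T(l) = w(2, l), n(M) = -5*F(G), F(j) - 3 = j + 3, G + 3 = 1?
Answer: 841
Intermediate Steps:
G = -2 (G = -3 + 1 = -2)
F(j) = 6 + j (F(j) = 3 + (j + 3) = 3 + (3 + j) = 6 + j)
n(M) = -20 (n(M) = -5*(6 - 2) = -5*4 = -20)
T(l) = 5
(T(n(-4)) + 24)**2 = (5 + 24)**2 = 29**2 = 841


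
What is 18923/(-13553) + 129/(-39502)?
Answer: -749244683/535370606 ≈ -1.3995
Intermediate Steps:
18923/(-13553) + 129/(-39502) = 18923*(-1/13553) + 129*(-1/39502) = -18923/13553 - 129/39502 = -749244683/535370606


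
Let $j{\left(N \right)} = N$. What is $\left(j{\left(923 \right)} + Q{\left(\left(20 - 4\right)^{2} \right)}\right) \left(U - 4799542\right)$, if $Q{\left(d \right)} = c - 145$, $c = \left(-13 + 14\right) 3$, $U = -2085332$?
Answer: $-5377086594$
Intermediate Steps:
$c = 3$ ($c = 1 \cdot 3 = 3$)
$Q{\left(d \right)} = -142$ ($Q{\left(d \right)} = 3 - 145 = -142$)
$\left(j{\left(923 \right)} + Q{\left(\left(20 - 4\right)^{2} \right)}\right) \left(U - 4799542\right) = \left(923 - 142\right) \left(-2085332 - 4799542\right) = 781 \left(-6884874\right) = -5377086594$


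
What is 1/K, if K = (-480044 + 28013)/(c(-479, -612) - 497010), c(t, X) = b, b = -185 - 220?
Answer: 165805/150677 ≈ 1.1004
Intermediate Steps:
b = -405
c(t, X) = -405
K = 150677/165805 (K = (-480044 + 28013)/(-405 - 497010) = -452031/(-497415) = -452031*(-1/497415) = 150677/165805 ≈ 0.90876)
1/K = 1/(150677/165805) = 165805/150677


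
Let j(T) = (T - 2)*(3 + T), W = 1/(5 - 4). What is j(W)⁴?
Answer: 256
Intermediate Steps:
W = 1 (W = 1/1 = 1)
j(T) = (-2 + T)*(3 + T)
j(W)⁴ = (-6 + 1 + 1²)⁴ = (-6 + 1 + 1)⁴ = (-4)⁴ = 256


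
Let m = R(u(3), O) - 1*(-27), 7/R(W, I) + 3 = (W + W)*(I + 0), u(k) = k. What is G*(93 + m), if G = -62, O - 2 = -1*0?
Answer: -67394/9 ≈ -7488.2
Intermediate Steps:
O = 2 (O = 2 - 1*0 = 2 + 0 = 2)
R(W, I) = 7/(-3 + 2*I*W) (R(W, I) = 7/(-3 + (W + W)*(I + 0)) = 7/(-3 + (2*W)*I) = 7/(-3 + 2*I*W))
m = 250/9 (m = 7/(-3 + 2*2*3) - 1*(-27) = 7/(-3 + 12) + 27 = 7/9 + 27 = 250/9 ≈ 27.778)
G*(93 + m) = -62*(93 + 250/9) = -62*1087/9 = -67394/9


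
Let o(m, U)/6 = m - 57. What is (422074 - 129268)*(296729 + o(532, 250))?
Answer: 87718528674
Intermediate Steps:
o(m, U) = -342 + 6*m (o(m, U) = 6*(m - 57) = 6*(-57 + m) = -342 + 6*m)
(422074 - 129268)*(296729 + o(532, 250)) = (422074 - 129268)*(296729 + (-342 + 6*532)) = 292806*(296729 + (-342 + 3192)) = 292806*(296729 + 2850) = 292806*299579 = 87718528674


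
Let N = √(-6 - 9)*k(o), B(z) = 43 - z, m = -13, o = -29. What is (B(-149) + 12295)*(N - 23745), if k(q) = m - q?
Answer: -296503815 + 199792*I*√15 ≈ -2.965e+8 + 7.7379e+5*I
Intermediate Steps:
k(q) = -13 - q
N = 16*I*√15 (N = √(-6 - 9)*(-13 - 1*(-29)) = √(-15)*(-13 + 29) = (I*√15)*16 = 16*I*√15 ≈ 61.968*I)
(B(-149) + 12295)*(N - 23745) = ((43 - 1*(-149)) + 12295)*(16*I*√15 - 23745) = ((43 + 149) + 12295)*(-23745 + 16*I*√15) = (192 + 12295)*(-23745 + 16*I*√15) = 12487*(-23745 + 16*I*√15) = -296503815 + 199792*I*√15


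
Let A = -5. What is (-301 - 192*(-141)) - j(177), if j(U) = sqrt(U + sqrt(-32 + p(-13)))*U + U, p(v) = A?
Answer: 26594 - 177*sqrt(177 + I*sqrt(37)) ≈ 24239.0 - 40.457*I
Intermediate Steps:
p(v) = -5
j(U) = U + U*sqrt(U + I*sqrt(37)) (j(U) = sqrt(U + sqrt(-32 - 5))*U + U = sqrt(U + sqrt(-37))*U + U = sqrt(U + I*sqrt(37))*U + U = U*sqrt(U + I*sqrt(37)) + U = U + U*sqrt(U + I*sqrt(37)))
(-301 - 192*(-141)) - j(177) = (-301 - 192*(-141)) - 177*(1 + sqrt(177 + I*sqrt(37))) = (-301 + 27072) - (177 + 177*sqrt(177 + I*sqrt(37))) = 26771 + (-177 - 177*sqrt(177 + I*sqrt(37))) = 26594 - 177*sqrt(177 + I*sqrt(37))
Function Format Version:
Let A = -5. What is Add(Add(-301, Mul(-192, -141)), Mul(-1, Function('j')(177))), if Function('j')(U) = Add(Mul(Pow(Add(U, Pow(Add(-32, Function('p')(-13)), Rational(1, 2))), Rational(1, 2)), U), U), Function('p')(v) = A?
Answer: Add(26594, Mul(-177, Pow(Add(177, Mul(I, Pow(37, Rational(1, 2)))), Rational(1, 2)))) ≈ Add(24239., Mul(-40.457, I))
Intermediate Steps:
Function('p')(v) = -5
Function('j')(U) = Add(U, Mul(U, Pow(Add(U, Mul(I, Pow(37, Rational(1, 2)))), Rational(1, 2)))) (Function('j')(U) = Add(Mul(Pow(Add(U, Pow(Add(-32, -5), Rational(1, 2))), Rational(1, 2)), U), U) = Add(Mul(Pow(Add(U, Pow(-37, Rational(1, 2))), Rational(1, 2)), U), U) = Add(Mul(Pow(Add(U, Mul(I, Pow(37, Rational(1, 2)))), Rational(1, 2)), U), U) = Add(Mul(U, Pow(Add(U, Mul(I, Pow(37, Rational(1, 2)))), Rational(1, 2))), U) = Add(U, Mul(U, Pow(Add(U, Mul(I, Pow(37, Rational(1, 2)))), Rational(1, 2)))))
Add(Add(-301, Mul(-192, -141)), Mul(-1, Function('j')(177))) = Add(Add(-301, Mul(-192, -141)), Mul(-1, Mul(177, Add(1, Pow(Add(177, Mul(I, Pow(37, Rational(1, 2)))), Rational(1, 2)))))) = Add(Add(-301, 27072), Mul(-1, Add(177, Mul(177, Pow(Add(177, Mul(I, Pow(37, Rational(1, 2)))), Rational(1, 2)))))) = Add(26771, Add(-177, Mul(-177, Pow(Add(177, Mul(I, Pow(37, Rational(1, 2)))), Rational(1, 2))))) = Add(26594, Mul(-177, Pow(Add(177, Mul(I, Pow(37, Rational(1, 2)))), Rational(1, 2))))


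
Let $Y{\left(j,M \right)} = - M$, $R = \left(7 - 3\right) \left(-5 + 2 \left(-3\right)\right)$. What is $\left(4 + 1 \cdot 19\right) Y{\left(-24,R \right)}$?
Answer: $1012$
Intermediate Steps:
$R = -44$ ($R = 4 \left(-5 - 6\right) = 4 \left(-11\right) = -44$)
$\left(4 + 1 \cdot 19\right) Y{\left(-24,R \right)} = \left(4 + 1 \cdot 19\right) \left(\left(-1\right) \left(-44\right)\right) = \left(4 + 19\right) 44 = 23 \cdot 44 = 1012$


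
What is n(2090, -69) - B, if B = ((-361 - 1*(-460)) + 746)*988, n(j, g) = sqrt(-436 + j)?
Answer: -834860 + sqrt(1654) ≈ -8.3482e+5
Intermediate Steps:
B = 834860 (B = ((-361 + 460) + 746)*988 = (99 + 746)*988 = 845*988 = 834860)
n(2090, -69) - B = sqrt(-436 + 2090) - 1*834860 = sqrt(1654) - 834860 = -834860 + sqrt(1654)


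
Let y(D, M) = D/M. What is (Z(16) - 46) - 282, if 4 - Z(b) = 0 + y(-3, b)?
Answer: -5181/16 ≈ -323.81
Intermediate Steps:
Z(b) = 4 + 3/b (Z(b) = 4 - (0 - 3/b) = 4 - (-3)/b = 4 + 3/b)
(Z(16) - 46) - 282 = ((4 + 3/16) - 46) - 282 = (67/16 - 46) - 282 = -669/16 - 282 = -5181/16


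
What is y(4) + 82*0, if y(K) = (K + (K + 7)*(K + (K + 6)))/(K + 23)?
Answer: 158/27 ≈ 5.8519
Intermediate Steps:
y(K) = (K + (6 + 2*K)*(7 + K))/(23 + K) (y(K) = (K + (7 + K)*(K + (6 + K)))/(23 + K) = (K + (7 + K)*(6 + 2*K))/(23 + K) = (K + (6 + 2*K)*(7 + K))/(23 + K))
y(4) + 82*0 = (42 + 2*4² + 21*4)/(23 + 4) + 82*0 = (42 + 2*16 + 84)/27 + 0 = (42 + 32 + 84)/27 + 0 = (1/27)*158 + 0 = 158/27 + 0 = 158/27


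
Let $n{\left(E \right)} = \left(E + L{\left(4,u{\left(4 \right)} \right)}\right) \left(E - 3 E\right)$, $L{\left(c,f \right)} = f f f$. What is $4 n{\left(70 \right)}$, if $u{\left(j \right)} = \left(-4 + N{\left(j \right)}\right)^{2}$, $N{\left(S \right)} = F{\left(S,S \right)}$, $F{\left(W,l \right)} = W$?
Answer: $-39200$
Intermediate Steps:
$N{\left(S \right)} = S$
$u{\left(j \right)} = \left(-4 + j\right)^{2}$
$L{\left(c,f \right)} = f^{3}$ ($L{\left(c,f \right)} = f^{2} f = f^{3}$)
$n{\left(E \right)} = - 2 E^{2}$ ($n{\left(E \right)} = \left(E + \left(\left(-4 + 4\right)^{2}\right)^{3}\right) \left(E - 3 E\right) = \left(E + \left(0^{2}\right)^{3}\right) \left(- 2 E\right) = \left(E + 0^{3}\right) \left(- 2 E\right) = \left(E + 0\right) \left(- 2 E\right) = E \left(- 2 E\right) = - 2 E^{2}$)
$4 n{\left(70 \right)} = 4 \left(- 2 \cdot 70^{2}\right) = 4 \left(\left(-2\right) 4900\right) = 4 \left(-9800\right) = -39200$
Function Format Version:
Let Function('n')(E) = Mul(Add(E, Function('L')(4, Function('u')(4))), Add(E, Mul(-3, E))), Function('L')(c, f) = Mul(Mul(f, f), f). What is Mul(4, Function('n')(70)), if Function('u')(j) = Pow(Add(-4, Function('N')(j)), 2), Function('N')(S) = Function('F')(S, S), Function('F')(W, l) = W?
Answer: -39200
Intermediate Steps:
Function('N')(S) = S
Function('u')(j) = Pow(Add(-4, j), 2)
Function('L')(c, f) = Pow(f, 3) (Function('L')(c, f) = Mul(Pow(f, 2), f) = Pow(f, 3))
Function('n')(E) = Mul(-2, Pow(E, 2)) (Function('n')(E) = Mul(Add(E, Pow(Pow(Add(-4, 4), 2), 3)), Add(E, Mul(-3, E))) = Mul(Add(E, Pow(Pow(0, 2), 3)), Mul(-2, E)) = Mul(Add(E, Pow(0, 3)), Mul(-2, E)) = Mul(Add(E, 0), Mul(-2, E)) = Mul(E, Mul(-2, E)) = Mul(-2, Pow(E, 2)))
Mul(4, Function('n')(70)) = Mul(4, Mul(-2, Pow(70, 2))) = Mul(4, Mul(-2, 4900)) = Mul(4, -9800) = -39200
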